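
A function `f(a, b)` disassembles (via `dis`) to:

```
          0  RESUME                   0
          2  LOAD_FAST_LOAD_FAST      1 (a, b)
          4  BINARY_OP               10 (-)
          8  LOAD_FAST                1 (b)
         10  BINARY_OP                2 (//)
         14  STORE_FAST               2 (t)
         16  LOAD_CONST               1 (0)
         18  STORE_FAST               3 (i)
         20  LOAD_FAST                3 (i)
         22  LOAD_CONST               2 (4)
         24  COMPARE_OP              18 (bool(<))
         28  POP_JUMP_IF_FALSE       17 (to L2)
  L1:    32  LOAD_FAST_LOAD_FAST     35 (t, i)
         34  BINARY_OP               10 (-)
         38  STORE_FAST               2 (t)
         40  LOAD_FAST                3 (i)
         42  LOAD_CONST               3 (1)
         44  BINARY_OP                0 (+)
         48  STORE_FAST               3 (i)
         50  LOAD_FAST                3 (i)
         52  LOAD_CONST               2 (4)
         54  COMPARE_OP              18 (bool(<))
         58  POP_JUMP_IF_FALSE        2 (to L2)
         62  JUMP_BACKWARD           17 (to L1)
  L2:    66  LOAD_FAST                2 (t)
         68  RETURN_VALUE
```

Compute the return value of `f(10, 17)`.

-7

LOAD_FAST_LOAD_FAST a,b → push 10,17. Stack: [10, 17]
BINARY_OP - → 10 - 17 = -7. Stack: [-7]
LOAD_FAST b → push 17. Stack: [-7, 17]
BINARY_OP // → -7 // 17 = -1. Stack: [-1]
STORE_FAST t → t=-1. Stack: []
LOAD_CONST → push 0. Stack: [0]
STORE_FAST i → i=0. Stack: []
LOAD_FAST i → push 0. Stack: [0]
LOAD_CONST → push 4. Stack: [0, 4]
COMPARE_OP bool(<) → 0 vs 4 = True. Stack: [True]
POP_JUMP_IF_FALSE → pop True; no jump. Stack: []
LOAD_FAST_LOAD_FAST t,i → push -1,0. Stack: [-1, 0]
BINARY_OP - → -1 - 0 = -1. Stack: [-1]
STORE_FAST t → t=-1. Stack: []
LOAD_FAST i → push 0. Stack: [0]
LOAD_CONST → push 1. Stack: [0, 1]
BINARY_OP + → 0 + 1 = 1. Stack: [1]
STORE_FAST i → i=1. Stack: []
LOAD_FAST i → push 1. Stack: [1]
LOAD_CONST → push 4. Stack: [1, 4]
COMPARE_OP bool(<) → 1 vs 4 = True. Stack: [True]
POP_JUMP_IF_FALSE → pop True; no jump. Stack: []
LOAD_FAST_LOAD_FAST t,i → push -1,1. Stack: [-1, 1]
BINARY_OP - → -1 - 1 = -2. Stack: [-2]
STORE_FAST t → t=-2. Stack: []
LOAD_FAST i → push 1. Stack: [1]
LOAD_CONST → push 1. Stack: [1, 1]
BINARY_OP + → 1 + 1 = 2. Stack: [2]
STORE_FAST i → i=2. Stack: []
LOAD_FAST i → push 2. Stack: [2]
LOAD_CONST → push 4. Stack: [2, 4]
COMPARE_OP bool(<) → 2 vs 4 = True. Stack: [True]
POP_JUMP_IF_FALSE → pop True; no jump. Stack: []
LOAD_FAST_LOAD_FAST t,i → push -2,2. Stack: [-2, 2]
BINARY_OP - → -2 - 2 = -4. Stack: [-4]
STORE_FAST t → t=-4. Stack: []
LOAD_FAST i → push 2. Stack: [2]
LOAD_CONST → push 1. Stack: [2, 1]
BINARY_OP + → 2 + 1 = 3. Stack: [3]
STORE_FAST i → i=3. Stack: []
LOAD_FAST i → push 3. Stack: [3]
LOAD_CONST → push 4. Stack: [3, 4]
COMPARE_OP bool(<) → 3 vs 4 = True. Stack: [True]
POP_JUMP_IF_FALSE → pop True; no jump. Stack: []
LOAD_FAST_LOAD_FAST t,i → push -4,3. Stack: [-4, 3]
BINARY_OP - → -4 - 3 = -7. Stack: [-7]
STORE_FAST t → t=-7. Stack: []
LOAD_FAST i → push 3. Stack: [3]
LOAD_CONST → push 1. Stack: [3, 1]
BINARY_OP + → 3 + 1 = 4. Stack: [4]
STORE_FAST i → i=4. Stack: []
LOAD_FAST i → push 4. Stack: [4]
LOAD_CONST → push 4. Stack: [4, 4]
COMPARE_OP bool(<) → 4 vs 4 = False. Stack: [False]
POP_JUMP_IF_FALSE → pop False; jump. Stack: []
LOAD_FAST t → push -7. Stack: [-7]
RETURN_VALUE → return -7.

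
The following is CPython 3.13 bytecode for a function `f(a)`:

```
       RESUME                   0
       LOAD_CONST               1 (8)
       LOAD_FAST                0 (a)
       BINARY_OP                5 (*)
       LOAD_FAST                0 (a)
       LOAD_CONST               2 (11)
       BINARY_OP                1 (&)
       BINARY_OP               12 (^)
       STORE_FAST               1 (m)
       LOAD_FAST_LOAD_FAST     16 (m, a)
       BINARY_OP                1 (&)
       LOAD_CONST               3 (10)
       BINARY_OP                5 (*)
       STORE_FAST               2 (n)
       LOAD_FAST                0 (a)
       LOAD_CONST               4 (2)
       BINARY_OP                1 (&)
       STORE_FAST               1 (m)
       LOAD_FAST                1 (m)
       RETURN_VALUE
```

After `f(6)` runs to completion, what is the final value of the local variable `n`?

LOAD_CONST → push 8. Stack: [8]
LOAD_FAST a → push 6. Stack: [8, 6]
BINARY_OP * → 8 * 6 = 48. Stack: [48]
LOAD_FAST a → push 6. Stack: [48, 6]
LOAD_CONST → push 11. Stack: [48, 6, 11]
BINARY_OP & → 6 & 11 = 2. Stack: [48, 2]
BINARY_OP ^ → 48 ^ 2 = 50. Stack: [50]
STORE_FAST m → m=50. Stack: []
LOAD_FAST_LOAD_FAST m,a → push 50,6. Stack: [50, 6]
BINARY_OP & → 50 & 6 = 2. Stack: [2]
LOAD_CONST → push 10. Stack: [2, 10]
BINARY_OP * → 2 * 10 = 20. Stack: [20]
STORE_FAST n → n=20. Stack: []
LOAD_FAST a → push 6. Stack: [6]
LOAD_CONST → push 2. Stack: [6, 2]
BINARY_OP & → 6 & 2 = 2. Stack: [2]
STORE_FAST m → m=2. Stack: []
LOAD_FAST m → push 2. Stack: [2]
RETURN_VALUE → return 2.

20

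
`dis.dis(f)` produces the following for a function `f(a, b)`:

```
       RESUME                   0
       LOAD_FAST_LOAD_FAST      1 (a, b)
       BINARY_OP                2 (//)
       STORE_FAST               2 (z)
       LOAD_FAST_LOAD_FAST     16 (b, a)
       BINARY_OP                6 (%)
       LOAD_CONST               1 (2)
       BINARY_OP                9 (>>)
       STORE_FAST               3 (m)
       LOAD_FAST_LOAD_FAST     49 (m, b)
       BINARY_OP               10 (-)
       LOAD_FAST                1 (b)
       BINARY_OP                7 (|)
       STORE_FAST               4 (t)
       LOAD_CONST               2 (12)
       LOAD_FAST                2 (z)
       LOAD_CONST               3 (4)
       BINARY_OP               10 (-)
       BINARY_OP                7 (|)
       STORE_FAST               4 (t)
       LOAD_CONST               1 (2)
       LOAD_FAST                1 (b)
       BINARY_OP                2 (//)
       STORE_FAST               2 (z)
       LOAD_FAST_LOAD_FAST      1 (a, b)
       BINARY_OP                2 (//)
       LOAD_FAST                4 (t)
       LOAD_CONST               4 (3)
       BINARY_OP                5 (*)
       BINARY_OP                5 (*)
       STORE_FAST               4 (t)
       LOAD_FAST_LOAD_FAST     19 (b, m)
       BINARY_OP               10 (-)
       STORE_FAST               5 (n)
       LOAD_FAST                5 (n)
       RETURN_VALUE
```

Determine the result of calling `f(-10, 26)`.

LOAD_FAST_LOAD_FAST a,b → push -10,26. Stack: [-10, 26]
BINARY_OP // → -10 // 26 = -1. Stack: [-1]
STORE_FAST z → z=-1. Stack: []
LOAD_FAST_LOAD_FAST b,a → push 26,-10. Stack: [26, -10]
BINARY_OP % → 26 % -10 = -4. Stack: [-4]
LOAD_CONST → push 2. Stack: [-4, 2]
BINARY_OP >> → -4 >> 2 = -1. Stack: [-1]
STORE_FAST m → m=-1. Stack: []
LOAD_FAST_LOAD_FAST m,b → push -1,26. Stack: [-1, 26]
BINARY_OP - → -1 - 26 = -27. Stack: [-27]
LOAD_FAST b → push 26. Stack: [-27, 26]
BINARY_OP | → -27 | 26 = -1. Stack: [-1]
STORE_FAST t → t=-1. Stack: []
LOAD_CONST → push 12. Stack: [12]
LOAD_FAST z → push -1. Stack: [12, -1]
LOAD_CONST → push 4. Stack: [12, -1, 4]
BINARY_OP - → -1 - 4 = -5. Stack: [12, -5]
BINARY_OP | → 12 | -5 = -1. Stack: [-1]
STORE_FAST t → t=-1. Stack: []
LOAD_CONST → push 2. Stack: [2]
LOAD_FAST b → push 26. Stack: [2, 26]
BINARY_OP // → 2 // 26 = 0. Stack: [0]
STORE_FAST z → z=0. Stack: []
LOAD_FAST_LOAD_FAST a,b → push -10,26. Stack: [-10, 26]
BINARY_OP // → -10 // 26 = -1. Stack: [-1]
LOAD_FAST t → push -1. Stack: [-1, -1]
LOAD_CONST → push 3. Stack: [-1, -1, 3]
BINARY_OP * → -1 * 3 = -3. Stack: [-1, -3]
BINARY_OP * → -1 * -3 = 3. Stack: [3]
STORE_FAST t → t=3. Stack: []
LOAD_FAST_LOAD_FAST b,m → push 26,-1. Stack: [26, -1]
BINARY_OP - → 26 - -1 = 27. Stack: [27]
STORE_FAST n → n=27. Stack: []
LOAD_FAST n → push 27. Stack: [27]
RETURN_VALUE → return 27.

27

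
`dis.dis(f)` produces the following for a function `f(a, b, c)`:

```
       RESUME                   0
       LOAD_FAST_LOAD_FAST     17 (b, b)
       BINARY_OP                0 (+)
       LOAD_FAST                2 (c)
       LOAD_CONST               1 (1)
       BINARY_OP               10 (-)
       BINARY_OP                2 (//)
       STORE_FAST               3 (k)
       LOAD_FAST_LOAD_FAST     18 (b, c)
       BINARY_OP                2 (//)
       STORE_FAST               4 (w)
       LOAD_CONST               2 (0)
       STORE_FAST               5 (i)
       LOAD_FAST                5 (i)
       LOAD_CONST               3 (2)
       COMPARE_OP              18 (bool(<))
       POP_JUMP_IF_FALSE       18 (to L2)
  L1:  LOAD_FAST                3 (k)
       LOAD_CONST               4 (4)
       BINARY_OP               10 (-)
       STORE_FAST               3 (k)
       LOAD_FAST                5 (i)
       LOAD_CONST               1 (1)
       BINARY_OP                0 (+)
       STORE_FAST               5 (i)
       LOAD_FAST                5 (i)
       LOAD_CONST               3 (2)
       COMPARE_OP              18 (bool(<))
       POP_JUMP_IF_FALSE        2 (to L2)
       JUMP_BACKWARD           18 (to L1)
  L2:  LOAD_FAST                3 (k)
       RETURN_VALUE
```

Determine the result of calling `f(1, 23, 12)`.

LOAD_FAST_LOAD_FAST b,b → push 23,23. Stack: [23, 23]
BINARY_OP + → 23 + 23 = 46. Stack: [46]
LOAD_FAST c → push 12. Stack: [46, 12]
LOAD_CONST → push 1. Stack: [46, 12, 1]
BINARY_OP - → 12 - 1 = 11. Stack: [46, 11]
BINARY_OP // → 46 // 11 = 4. Stack: [4]
STORE_FAST k → k=4. Stack: []
LOAD_FAST_LOAD_FAST b,c → push 23,12. Stack: [23, 12]
BINARY_OP // → 23 // 12 = 1. Stack: [1]
STORE_FAST w → w=1. Stack: []
LOAD_CONST → push 0. Stack: [0]
STORE_FAST i → i=0. Stack: []
LOAD_FAST i → push 0. Stack: [0]
LOAD_CONST → push 2. Stack: [0, 2]
COMPARE_OP bool(<) → 0 vs 2 = True. Stack: [True]
POP_JUMP_IF_FALSE → pop True; no jump. Stack: []
LOAD_FAST k → push 4. Stack: [4]
LOAD_CONST → push 4. Stack: [4, 4]
BINARY_OP - → 4 - 4 = 0. Stack: [0]
STORE_FAST k → k=0. Stack: []
LOAD_FAST i → push 0. Stack: [0]
LOAD_CONST → push 1. Stack: [0, 1]
BINARY_OP + → 0 + 1 = 1. Stack: [1]
STORE_FAST i → i=1. Stack: []
LOAD_FAST i → push 1. Stack: [1]
LOAD_CONST → push 2. Stack: [1, 2]
COMPARE_OP bool(<) → 1 vs 2 = True. Stack: [True]
POP_JUMP_IF_FALSE → pop True; no jump. Stack: []
LOAD_FAST k → push 0. Stack: [0]
LOAD_CONST → push 4. Stack: [0, 4]
BINARY_OP - → 0 - 4 = -4. Stack: [-4]
STORE_FAST k → k=-4. Stack: []
LOAD_FAST i → push 1. Stack: [1]
LOAD_CONST → push 1. Stack: [1, 1]
BINARY_OP + → 1 + 1 = 2. Stack: [2]
STORE_FAST i → i=2. Stack: []
LOAD_FAST i → push 2. Stack: [2]
LOAD_CONST → push 2. Stack: [2, 2]
COMPARE_OP bool(<) → 2 vs 2 = False. Stack: [False]
POP_JUMP_IF_FALSE → pop False; jump. Stack: []
LOAD_FAST k → push -4. Stack: [-4]
RETURN_VALUE → return -4.

-4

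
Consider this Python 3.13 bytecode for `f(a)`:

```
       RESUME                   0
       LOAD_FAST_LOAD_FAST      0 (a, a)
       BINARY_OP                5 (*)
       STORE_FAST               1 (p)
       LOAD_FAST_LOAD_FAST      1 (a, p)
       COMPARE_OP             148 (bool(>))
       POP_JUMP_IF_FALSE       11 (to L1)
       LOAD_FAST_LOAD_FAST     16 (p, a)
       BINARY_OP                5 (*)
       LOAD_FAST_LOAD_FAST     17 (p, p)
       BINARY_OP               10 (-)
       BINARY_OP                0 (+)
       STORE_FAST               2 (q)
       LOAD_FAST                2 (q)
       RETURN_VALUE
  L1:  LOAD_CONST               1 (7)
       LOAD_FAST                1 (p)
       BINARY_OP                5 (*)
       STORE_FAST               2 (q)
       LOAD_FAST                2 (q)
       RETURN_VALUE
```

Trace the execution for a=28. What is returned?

LOAD_FAST_LOAD_FAST a,a → push 28,28. Stack: [28, 28]
BINARY_OP * → 28 * 28 = 784. Stack: [784]
STORE_FAST p → p=784. Stack: []
LOAD_FAST_LOAD_FAST a,p → push 28,784. Stack: [28, 784]
COMPARE_OP bool(>) → 28 vs 784 = False. Stack: [False]
POP_JUMP_IF_FALSE → pop False; jump. Stack: []
LOAD_CONST → push 7. Stack: [7]
LOAD_FAST p → push 784. Stack: [7, 784]
BINARY_OP * → 7 * 784 = 5488. Stack: [5488]
STORE_FAST q → q=5488. Stack: []
LOAD_FAST q → push 5488. Stack: [5488]
RETURN_VALUE → return 5488.

5488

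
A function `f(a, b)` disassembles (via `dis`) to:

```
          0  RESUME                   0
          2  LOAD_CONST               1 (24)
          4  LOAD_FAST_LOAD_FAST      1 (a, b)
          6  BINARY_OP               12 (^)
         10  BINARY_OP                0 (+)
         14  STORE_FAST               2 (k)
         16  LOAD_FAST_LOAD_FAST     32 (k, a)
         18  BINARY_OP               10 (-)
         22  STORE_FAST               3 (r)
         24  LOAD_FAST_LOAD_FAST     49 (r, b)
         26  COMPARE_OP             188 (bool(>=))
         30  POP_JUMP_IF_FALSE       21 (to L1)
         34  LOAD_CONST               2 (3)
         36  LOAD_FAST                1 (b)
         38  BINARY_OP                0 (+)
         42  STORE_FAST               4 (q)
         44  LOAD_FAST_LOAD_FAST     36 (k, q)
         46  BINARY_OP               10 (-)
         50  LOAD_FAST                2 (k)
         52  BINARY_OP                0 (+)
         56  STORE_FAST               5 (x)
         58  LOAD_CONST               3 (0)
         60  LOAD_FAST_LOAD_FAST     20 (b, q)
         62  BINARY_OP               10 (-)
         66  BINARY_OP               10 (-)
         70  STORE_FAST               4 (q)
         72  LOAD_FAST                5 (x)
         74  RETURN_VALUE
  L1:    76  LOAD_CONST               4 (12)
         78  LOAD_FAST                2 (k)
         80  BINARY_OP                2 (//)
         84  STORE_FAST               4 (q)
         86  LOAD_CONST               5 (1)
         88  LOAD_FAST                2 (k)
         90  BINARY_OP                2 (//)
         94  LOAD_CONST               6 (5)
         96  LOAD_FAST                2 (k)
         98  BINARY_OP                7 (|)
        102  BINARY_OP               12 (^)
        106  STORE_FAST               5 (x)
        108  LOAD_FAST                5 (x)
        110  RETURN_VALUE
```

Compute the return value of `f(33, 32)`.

29

LOAD_CONST → push 24. Stack: [24]
LOAD_FAST_LOAD_FAST a,b → push 33,32. Stack: [24, 33, 32]
BINARY_OP ^ → 33 ^ 32 = 1. Stack: [24, 1]
BINARY_OP + → 24 + 1 = 25. Stack: [25]
STORE_FAST k → k=25. Stack: []
LOAD_FAST_LOAD_FAST k,a → push 25,33. Stack: [25, 33]
BINARY_OP - → 25 - 33 = -8. Stack: [-8]
STORE_FAST r → r=-8. Stack: []
LOAD_FAST_LOAD_FAST r,b → push -8,32. Stack: [-8, 32]
COMPARE_OP bool(>=) → -8 vs 32 = False. Stack: [False]
POP_JUMP_IF_FALSE → pop False; jump. Stack: []
LOAD_CONST → push 12. Stack: [12]
LOAD_FAST k → push 25. Stack: [12, 25]
BINARY_OP // → 12 // 25 = 0. Stack: [0]
STORE_FAST q → q=0. Stack: []
LOAD_CONST → push 1. Stack: [1]
LOAD_FAST k → push 25. Stack: [1, 25]
BINARY_OP // → 1 // 25 = 0. Stack: [0]
LOAD_CONST → push 5. Stack: [0, 5]
LOAD_FAST k → push 25. Stack: [0, 5, 25]
BINARY_OP | → 5 | 25 = 29. Stack: [0, 29]
BINARY_OP ^ → 0 ^ 29 = 29. Stack: [29]
STORE_FAST x → x=29. Stack: []
LOAD_FAST x → push 29. Stack: [29]
RETURN_VALUE → return 29.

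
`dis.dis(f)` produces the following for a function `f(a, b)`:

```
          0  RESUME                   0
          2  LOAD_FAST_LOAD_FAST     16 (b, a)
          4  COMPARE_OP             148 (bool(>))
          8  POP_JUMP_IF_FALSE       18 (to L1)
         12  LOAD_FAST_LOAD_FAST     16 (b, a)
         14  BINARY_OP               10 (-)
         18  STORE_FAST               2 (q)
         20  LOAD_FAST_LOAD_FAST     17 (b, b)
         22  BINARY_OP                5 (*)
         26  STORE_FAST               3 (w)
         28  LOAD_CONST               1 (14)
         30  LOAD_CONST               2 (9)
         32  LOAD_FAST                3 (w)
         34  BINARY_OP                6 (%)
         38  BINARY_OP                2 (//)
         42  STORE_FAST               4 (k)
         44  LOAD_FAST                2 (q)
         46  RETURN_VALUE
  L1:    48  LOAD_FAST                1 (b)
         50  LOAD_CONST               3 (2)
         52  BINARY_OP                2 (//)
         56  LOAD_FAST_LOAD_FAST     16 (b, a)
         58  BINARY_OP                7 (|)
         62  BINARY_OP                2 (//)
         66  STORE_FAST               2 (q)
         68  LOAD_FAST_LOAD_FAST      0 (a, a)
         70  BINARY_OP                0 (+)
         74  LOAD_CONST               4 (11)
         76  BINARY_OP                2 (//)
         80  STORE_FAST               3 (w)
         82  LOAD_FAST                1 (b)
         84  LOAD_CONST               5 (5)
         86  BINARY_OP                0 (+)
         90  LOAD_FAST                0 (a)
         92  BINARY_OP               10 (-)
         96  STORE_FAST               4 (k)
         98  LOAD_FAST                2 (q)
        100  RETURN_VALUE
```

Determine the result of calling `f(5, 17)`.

LOAD_FAST_LOAD_FAST b,a → push 17,5. Stack: [17, 5]
COMPARE_OP bool(>) → 17 vs 5 = True. Stack: [True]
POP_JUMP_IF_FALSE → pop True; no jump. Stack: []
LOAD_FAST_LOAD_FAST b,a → push 17,5. Stack: [17, 5]
BINARY_OP - → 17 - 5 = 12. Stack: [12]
STORE_FAST q → q=12. Stack: []
LOAD_FAST_LOAD_FAST b,b → push 17,17. Stack: [17, 17]
BINARY_OP * → 17 * 17 = 289. Stack: [289]
STORE_FAST w → w=289. Stack: []
LOAD_CONST → push 14. Stack: [14]
LOAD_CONST → push 9. Stack: [14, 9]
LOAD_FAST w → push 289. Stack: [14, 9, 289]
BINARY_OP % → 9 % 289 = 9. Stack: [14, 9]
BINARY_OP // → 14 // 9 = 1. Stack: [1]
STORE_FAST k → k=1. Stack: []
LOAD_FAST q → push 12. Stack: [12]
RETURN_VALUE → return 12.

12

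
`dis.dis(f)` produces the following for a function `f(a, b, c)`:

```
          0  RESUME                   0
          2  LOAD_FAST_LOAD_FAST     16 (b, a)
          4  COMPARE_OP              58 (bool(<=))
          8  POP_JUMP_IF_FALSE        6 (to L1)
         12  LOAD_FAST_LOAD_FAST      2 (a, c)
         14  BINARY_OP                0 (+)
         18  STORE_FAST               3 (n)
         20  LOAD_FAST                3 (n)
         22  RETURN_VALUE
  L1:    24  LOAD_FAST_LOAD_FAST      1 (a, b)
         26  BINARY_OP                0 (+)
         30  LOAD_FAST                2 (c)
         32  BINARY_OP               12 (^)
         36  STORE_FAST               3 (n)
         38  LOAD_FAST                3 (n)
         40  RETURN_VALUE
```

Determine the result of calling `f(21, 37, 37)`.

31

LOAD_FAST_LOAD_FAST b,a → push 37,21. Stack: [37, 21]
COMPARE_OP bool(<=) → 37 vs 21 = False. Stack: [False]
POP_JUMP_IF_FALSE → pop False; jump. Stack: []
LOAD_FAST_LOAD_FAST a,b → push 21,37. Stack: [21, 37]
BINARY_OP + → 21 + 37 = 58. Stack: [58]
LOAD_FAST c → push 37. Stack: [58, 37]
BINARY_OP ^ → 58 ^ 37 = 31. Stack: [31]
STORE_FAST n → n=31. Stack: []
LOAD_FAST n → push 31. Stack: [31]
RETURN_VALUE → return 31.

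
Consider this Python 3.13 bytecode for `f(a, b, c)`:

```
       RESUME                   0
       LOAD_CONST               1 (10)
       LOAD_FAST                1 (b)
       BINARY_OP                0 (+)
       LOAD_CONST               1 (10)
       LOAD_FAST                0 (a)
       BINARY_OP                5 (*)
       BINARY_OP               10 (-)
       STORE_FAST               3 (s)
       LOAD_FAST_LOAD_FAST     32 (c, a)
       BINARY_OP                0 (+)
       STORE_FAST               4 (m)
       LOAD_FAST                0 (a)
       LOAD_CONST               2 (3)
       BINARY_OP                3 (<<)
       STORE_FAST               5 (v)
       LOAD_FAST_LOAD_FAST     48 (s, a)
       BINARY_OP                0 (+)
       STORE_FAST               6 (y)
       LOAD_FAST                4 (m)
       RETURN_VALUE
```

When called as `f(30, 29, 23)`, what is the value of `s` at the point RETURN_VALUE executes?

LOAD_CONST → push 10. Stack: [10]
LOAD_FAST b → push 29. Stack: [10, 29]
BINARY_OP + → 10 + 29 = 39. Stack: [39]
LOAD_CONST → push 10. Stack: [39, 10]
LOAD_FAST a → push 30. Stack: [39, 10, 30]
BINARY_OP * → 10 * 30 = 300. Stack: [39, 300]
BINARY_OP - → 39 - 300 = -261. Stack: [-261]
STORE_FAST s → s=-261. Stack: []
LOAD_FAST_LOAD_FAST c,a → push 23,30. Stack: [23, 30]
BINARY_OP + → 23 + 30 = 53. Stack: [53]
STORE_FAST m → m=53. Stack: []
LOAD_FAST a → push 30. Stack: [30]
LOAD_CONST → push 3. Stack: [30, 3]
BINARY_OP << → 30 << 3 = 240. Stack: [240]
STORE_FAST v → v=240. Stack: []
LOAD_FAST_LOAD_FAST s,a → push -261,30. Stack: [-261, 30]
BINARY_OP + → -261 + 30 = -231. Stack: [-231]
STORE_FAST y → y=-231. Stack: []
LOAD_FAST m → push 53. Stack: [53]
RETURN_VALUE → return 53.

-261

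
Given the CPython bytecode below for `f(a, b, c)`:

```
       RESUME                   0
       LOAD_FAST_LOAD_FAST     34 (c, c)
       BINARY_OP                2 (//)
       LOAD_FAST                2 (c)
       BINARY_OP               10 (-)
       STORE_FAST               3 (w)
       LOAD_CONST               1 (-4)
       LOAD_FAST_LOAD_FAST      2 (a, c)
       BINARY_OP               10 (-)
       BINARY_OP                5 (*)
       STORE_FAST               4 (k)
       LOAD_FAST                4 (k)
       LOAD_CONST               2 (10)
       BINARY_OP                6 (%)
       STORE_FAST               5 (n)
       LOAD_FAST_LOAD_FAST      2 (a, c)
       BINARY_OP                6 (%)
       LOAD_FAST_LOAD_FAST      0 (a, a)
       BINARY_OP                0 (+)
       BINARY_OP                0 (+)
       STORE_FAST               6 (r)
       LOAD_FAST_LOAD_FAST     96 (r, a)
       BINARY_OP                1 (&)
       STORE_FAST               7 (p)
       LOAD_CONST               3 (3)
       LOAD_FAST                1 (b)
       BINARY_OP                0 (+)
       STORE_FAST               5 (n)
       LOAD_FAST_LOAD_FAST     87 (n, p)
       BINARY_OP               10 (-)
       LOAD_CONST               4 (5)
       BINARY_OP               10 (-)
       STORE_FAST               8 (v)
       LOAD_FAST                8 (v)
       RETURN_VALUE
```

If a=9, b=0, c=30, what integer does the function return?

-11

LOAD_FAST_LOAD_FAST c,c → push 30,30. Stack: [30, 30]
BINARY_OP // → 30 // 30 = 1. Stack: [1]
LOAD_FAST c → push 30. Stack: [1, 30]
BINARY_OP - → 1 - 30 = -29. Stack: [-29]
STORE_FAST w → w=-29. Stack: []
LOAD_CONST → push -4. Stack: [-4]
LOAD_FAST_LOAD_FAST a,c → push 9,30. Stack: [-4, 9, 30]
BINARY_OP - → 9 - 30 = -21. Stack: [-4, -21]
BINARY_OP * → -4 * -21 = 84. Stack: [84]
STORE_FAST k → k=84. Stack: []
LOAD_FAST k → push 84. Stack: [84]
LOAD_CONST → push 10. Stack: [84, 10]
BINARY_OP % → 84 % 10 = 4. Stack: [4]
STORE_FAST n → n=4. Stack: []
LOAD_FAST_LOAD_FAST a,c → push 9,30. Stack: [9, 30]
BINARY_OP % → 9 % 30 = 9. Stack: [9]
LOAD_FAST_LOAD_FAST a,a → push 9,9. Stack: [9, 9, 9]
BINARY_OP + → 9 + 9 = 18. Stack: [9, 18]
BINARY_OP + → 9 + 18 = 27. Stack: [27]
STORE_FAST r → r=27. Stack: []
LOAD_FAST_LOAD_FAST r,a → push 27,9. Stack: [27, 9]
BINARY_OP & → 27 & 9 = 9. Stack: [9]
STORE_FAST p → p=9. Stack: []
LOAD_CONST → push 3. Stack: [3]
LOAD_FAST b → push 0. Stack: [3, 0]
BINARY_OP + → 3 + 0 = 3. Stack: [3]
STORE_FAST n → n=3. Stack: []
LOAD_FAST_LOAD_FAST n,p → push 3,9. Stack: [3, 9]
BINARY_OP - → 3 - 9 = -6. Stack: [-6]
LOAD_CONST → push 5. Stack: [-6, 5]
BINARY_OP - → -6 - 5 = -11. Stack: [-11]
STORE_FAST v → v=-11. Stack: []
LOAD_FAST v → push -11. Stack: [-11]
RETURN_VALUE → return -11.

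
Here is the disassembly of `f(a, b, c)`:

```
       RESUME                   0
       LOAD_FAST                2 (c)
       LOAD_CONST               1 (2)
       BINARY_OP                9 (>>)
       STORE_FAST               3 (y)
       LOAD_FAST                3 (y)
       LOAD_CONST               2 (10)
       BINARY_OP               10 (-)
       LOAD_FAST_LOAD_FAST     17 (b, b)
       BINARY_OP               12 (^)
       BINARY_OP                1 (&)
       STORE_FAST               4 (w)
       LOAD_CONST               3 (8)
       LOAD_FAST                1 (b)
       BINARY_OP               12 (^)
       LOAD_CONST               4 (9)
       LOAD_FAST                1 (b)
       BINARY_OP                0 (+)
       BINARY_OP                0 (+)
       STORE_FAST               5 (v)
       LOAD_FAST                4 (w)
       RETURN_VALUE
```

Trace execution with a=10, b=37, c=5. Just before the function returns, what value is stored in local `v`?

LOAD_FAST c → push 5. Stack: [5]
LOAD_CONST → push 2. Stack: [5, 2]
BINARY_OP >> → 5 >> 2 = 1. Stack: [1]
STORE_FAST y → y=1. Stack: []
LOAD_FAST y → push 1. Stack: [1]
LOAD_CONST → push 10. Stack: [1, 10]
BINARY_OP - → 1 - 10 = -9. Stack: [-9]
LOAD_FAST_LOAD_FAST b,b → push 37,37. Stack: [-9, 37, 37]
BINARY_OP ^ → 37 ^ 37 = 0. Stack: [-9, 0]
BINARY_OP & → -9 & 0 = 0. Stack: [0]
STORE_FAST w → w=0. Stack: []
LOAD_CONST → push 8. Stack: [8]
LOAD_FAST b → push 37. Stack: [8, 37]
BINARY_OP ^ → 8 ^ 37 = 45. Stack: [45]
LOAD_CONST → push 9. Stack: [45, 9]
LOAD_FAST b → push 37. Stack: [45, 9, 37]
BINARY_OP + → 9 + 37 = 46. Stack: [45, 46]
BINARY_OP + → 45 + 46 = 91. Stack: [91]
STORE_FAST v → v=91. Stack: []
LOAD_FAST w → push 0. Stack: [0]
RETURN_VALUE → return 0.

91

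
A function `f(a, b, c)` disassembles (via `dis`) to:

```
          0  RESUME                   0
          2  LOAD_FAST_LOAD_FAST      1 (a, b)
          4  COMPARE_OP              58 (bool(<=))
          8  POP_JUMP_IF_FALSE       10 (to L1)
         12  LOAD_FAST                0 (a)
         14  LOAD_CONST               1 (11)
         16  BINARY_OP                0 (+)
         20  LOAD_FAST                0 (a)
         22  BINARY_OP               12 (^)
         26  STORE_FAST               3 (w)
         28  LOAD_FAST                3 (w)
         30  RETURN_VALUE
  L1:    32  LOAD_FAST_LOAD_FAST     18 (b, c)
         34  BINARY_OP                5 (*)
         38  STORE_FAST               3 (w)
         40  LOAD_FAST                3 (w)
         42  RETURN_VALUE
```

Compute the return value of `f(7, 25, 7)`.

21

LOAD_FAST_LOAD_FAST a,b → push 7,25. Stack: [7, 25]
COMPARE_OP bool(<=) → 7 vs 25 = True. Stack: [True]
POP_JUMP_IF_FALSE → pop True; no jump. Stack: []
LOAD_FAST a → push 7. Stack: [7]
LOAD_CONST → push 11. Stack: [7, 11]
BINARY_OP + → 7 + 11 = 18. Stack: [18]
LOAD_FAST a → push 7. Stack: [18, 7]
BINARY_OP ^ → 18 ^ 7 = 21. Stack: [21]
STORE_FAST w → w=21. Stack: []
LOAD_FAST w → push 21. Stack: [21]
RETURN_VALUE → return 21.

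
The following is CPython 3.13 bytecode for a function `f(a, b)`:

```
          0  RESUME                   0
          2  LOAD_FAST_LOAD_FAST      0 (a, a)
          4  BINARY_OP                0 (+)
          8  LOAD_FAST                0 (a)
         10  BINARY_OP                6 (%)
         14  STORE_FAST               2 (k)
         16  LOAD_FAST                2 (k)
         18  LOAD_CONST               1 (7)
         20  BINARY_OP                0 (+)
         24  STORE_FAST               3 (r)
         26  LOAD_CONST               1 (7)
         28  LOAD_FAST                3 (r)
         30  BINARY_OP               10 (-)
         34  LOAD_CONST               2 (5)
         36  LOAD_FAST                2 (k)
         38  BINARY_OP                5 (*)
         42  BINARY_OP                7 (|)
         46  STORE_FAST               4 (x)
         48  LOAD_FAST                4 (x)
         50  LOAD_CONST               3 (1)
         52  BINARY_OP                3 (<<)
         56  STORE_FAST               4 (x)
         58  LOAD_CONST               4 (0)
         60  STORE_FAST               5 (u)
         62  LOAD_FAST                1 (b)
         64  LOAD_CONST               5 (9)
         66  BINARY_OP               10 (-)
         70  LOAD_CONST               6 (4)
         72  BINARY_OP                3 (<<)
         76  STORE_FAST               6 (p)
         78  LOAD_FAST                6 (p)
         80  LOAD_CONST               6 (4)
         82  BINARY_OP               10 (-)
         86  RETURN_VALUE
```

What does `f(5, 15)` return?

LOAD_FAST_LOAD_FAST a,a → push 5,5. Stack: [5, 5]
BINARY_OP + → 5 + 5 = 10. Stack: [10]
LOAD_FAST a → push 5. Stack: [10, 5]
BINARY_OP % → 10 % 5 = 0. Stack: [0]
STORE_FAST k → k=0. Stack: []
LOAD_FAST k → push 0. Stack: [0]
LOAD_CONST → push 7. Stack: [0, 7]
BINARY_OP + → 0 + 7 = 7. Stack: [7]
STORE_FAST r → r=7. Stack: []
LOAD_CONST → push 7. Stack: [7]
LOAD_FAST r → push 7. Stack: [7, 7]
BINARY_OP - → 7 - 7 = 0. Stack: [0]
LOAD_CONST → push 5. Stack: [0, 5]
LOAD_FAST k → push 0. Stack: [0, 5, 0]
BINARY_OP * → 5 * 0 = 0. Stack: [0, 0]
BINARY_OP | → 0 | 0 = 0. Stack: [0]
STORE_FAST x → x=0. Stack: []
LOAD_FAST x → push 0. Stack: [0]
LOAD_CONST → push 1. Stack: [0, 1]
BINARY_OP << → 0 << 1 = 0. Stack: [0]
STORE_FAST x → x=0. Stack: []
LOAD_CONST → push 0. Stack: [0]
STORE_FAST u → u=0. Stack: []
LOAD_FAST b → push 15. Stack: [15]
LOAD_CONST → push 9. Stack: [15, 9]
BINARY_OP - → 15 - 9 = 6. Stack: [6]
LOAD_CONST → push 4. Stack: [6, 4]
BINARY_OP << → 6 << 4 = 96. Stack: [96]
STORE_FAST p → p=96. Stack: []
LOAD_FAST p → push 96. Stack: [96]
LOAD_CONST → push 4. Stack: [96, 4]
BINARY_OP - → 96 - 4 = 92. Stack: [92]
RETURN_VALUE → return 92.

92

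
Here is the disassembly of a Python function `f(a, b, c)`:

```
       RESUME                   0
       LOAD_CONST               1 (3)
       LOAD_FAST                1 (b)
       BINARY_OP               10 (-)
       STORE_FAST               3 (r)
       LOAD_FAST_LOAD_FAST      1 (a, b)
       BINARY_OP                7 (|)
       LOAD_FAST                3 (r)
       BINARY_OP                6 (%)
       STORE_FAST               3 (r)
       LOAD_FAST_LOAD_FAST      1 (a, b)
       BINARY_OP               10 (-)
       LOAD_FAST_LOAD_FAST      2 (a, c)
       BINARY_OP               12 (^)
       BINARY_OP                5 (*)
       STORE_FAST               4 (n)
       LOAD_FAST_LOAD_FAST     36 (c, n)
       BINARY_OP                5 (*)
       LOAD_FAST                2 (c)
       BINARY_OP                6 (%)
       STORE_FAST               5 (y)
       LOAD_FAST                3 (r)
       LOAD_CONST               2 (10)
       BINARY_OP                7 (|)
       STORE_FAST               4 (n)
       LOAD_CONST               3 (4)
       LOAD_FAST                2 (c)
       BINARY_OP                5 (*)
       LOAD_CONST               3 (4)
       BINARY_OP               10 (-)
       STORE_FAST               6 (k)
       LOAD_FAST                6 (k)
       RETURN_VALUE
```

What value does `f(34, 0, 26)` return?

LOAD_CONST → push 3. Stack: [3]
LOAD_FAST b → push 0. Stack: [3, 0]
BINARY_OP - → 3 - 0 = 3. Stack: [3]
STORE_FAST r → r=3. Stack: []
LOAD_FAST_LOAD_FAST a,b → push 34,0. Stack: [34, 0]
BINARY_OP | → 34 | 0 = 34. Stack: [34]
LOAD_FAST r → push 3. Stack: [34, 3]
BINARY_OP % → 34 % 3 = 1. Stack: [1]
STORE_FAST r → r=1. Stack: []
LOAD_FAST_LOAD_FAST a,b → push 34,0. Stack: [34, 0]
BINARY_OP - → 34 - 0 = 34. Stack: [34]
LOAD_FAST_LOAD_FAST a,c → push 34,26. Stack: [34, 34, 26]
BINARY_OP ^ → 34 ^ 26 = 56. Stack: [34, 56]
BINARY_OP * → 34 * 56 = 1904. Stack: [1904]
STORE_FAST n → n=1904. Stack: []
LOAD_FAST_LOAD_FAST c,n → push 26,1904. Stack: [26, 1904]
BINARY_OP * → 26 * 1904 = 49504. Stack: [49504]
LOAD_FAST c → push 26. Stack: [49504, 26]
BINARY_OP % → 49504 % 26 = 0. Stack: [0]
STORE_FAST y → y=0. Stack: []
LOAD_FAST r → push 1. Stack: [1]
LOAD_CONST → push 10. Stack: [1, 10]
BINARY_OP | → 1 | 10 = 11. Stack: [11]
STORE_FAST n → n=11. Stack: []
LOAD_CONST → push 4. Stack: [4]
LOAD_FAST c → push 26. Stack: [4, 26]
BINARY_OP * → 4 * 26 = 104. Stack: [104]
LOAD_CONST → push 4. Stack: [104, 4]
BINARY_OP - → 104 - 4 = 100. Stack: [100]
STORE_FAST k → k=100. Stack: []
LOAD_FAST k → push 100. Stack: [100]
RETURN_VALUE → return 100.

100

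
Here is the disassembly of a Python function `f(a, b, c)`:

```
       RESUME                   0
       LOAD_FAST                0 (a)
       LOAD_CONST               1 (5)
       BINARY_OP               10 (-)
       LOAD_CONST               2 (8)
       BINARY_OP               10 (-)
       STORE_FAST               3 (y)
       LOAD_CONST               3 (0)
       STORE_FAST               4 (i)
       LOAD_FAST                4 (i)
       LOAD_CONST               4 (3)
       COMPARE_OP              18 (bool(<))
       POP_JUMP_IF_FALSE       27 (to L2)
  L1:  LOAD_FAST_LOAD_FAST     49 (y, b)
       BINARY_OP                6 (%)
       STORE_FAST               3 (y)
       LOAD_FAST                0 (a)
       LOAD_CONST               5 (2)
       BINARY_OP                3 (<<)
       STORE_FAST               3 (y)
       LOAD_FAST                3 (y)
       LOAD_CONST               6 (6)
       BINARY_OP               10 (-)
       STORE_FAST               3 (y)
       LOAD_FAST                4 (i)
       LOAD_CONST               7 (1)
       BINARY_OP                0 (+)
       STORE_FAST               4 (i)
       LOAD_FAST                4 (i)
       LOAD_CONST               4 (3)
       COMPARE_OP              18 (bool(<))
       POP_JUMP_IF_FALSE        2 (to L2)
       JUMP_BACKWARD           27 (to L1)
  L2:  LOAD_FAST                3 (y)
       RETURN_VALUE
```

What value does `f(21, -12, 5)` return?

78

LOAD_FAST a → push 21
LOAD_CONST → push 5
BINARY_OP - → 21 - 5 = 16
LOAD_CONST → push 8
BINARY_OP - → 16 - 8 = 8
STORE_FAST y → y=8
LOAD_CONST → push 0
STORE_FAST i → i=0
LOAD_FAST i → push 0
LOAD_CONST → push 3
COMPARE_OP bool(<) → 0 vs 3 = True
POP_JUMP_IF_FALSE → pop True; no jump
LOAD_FAST_LOAD_FAST y,b → push 8,-12
BINARY_OP % → 8 % -12 = -4
STORE_FAST y → y=-4
LOAD_FAST a → push 21
LOAD_CONST → push 2
BINARY_OP << → 21 << 2 = 84
STORE_FAST y → y=84
LOAD_FAST y → push 84
LOAD_CONST → push 6
BINARY_OP - → 84 - 6 = 78
STORE_FAST y → y=78
LOAD_FAST i → push 0
LOAD_CONST → push 1
BINARY_OP + → 0 + 1 = 1
STORE_FAST i → i=1
LOAD_FAST i → push 1
LOAD_CONST → push 3
COMPARE_OP bool(<) → 1 vs 3 = True
POP_JUMP_IF_FALSE → pop True; no jump
LOAD_FAST_LOAD_FAST y,b → push 78,-12
BINARY_OP % → 78 % -12 = -6
STORE_FAST y → y=-6
LOAD_FAST a → push 21
LOAD_CONST → push 2
BINARY_OP << → 21 << 2 = 84
STORE_FAST y → y=84
LOAD_FAST y → push 84
LOAD_CONST → push 6
BINARY_OP - → 84 - 6 = 78
STORE_FAST y → y=78
LOAD_FAST i → push 1
LOAD_CONST → push 1
BINARY_OP + → 1 + 1 = 2
STORE_FAST i → i=2
LOAD_FAST i → push 2
LOAD_CONST → push 3
COMPARE_OP bool(<) → 2 vs 3 = True
POP_JUMP_IF_FALSE → pop True; no jump
LOAD_FAST_LOAD_FAST y,b → push 78,-12
BINARY_OP % → 78 % -12 = -6
STORE_FAST y → y=-6
LOAD_FAST a → push 21
LOAD_CONST → push 2
BINARY_OP << → 21 << 2 = 84
STORE_FAST y → y=84
LOAD_FAST y → push 84
LOAD_CONST → push 6
BINARY_OP - → 84 - 6 = 78
STORE_FAST y → y=78
LOAD_FAST i → push 2
LOAD_CONST → push 1
BINARY_OP + → 2 + 1 = 3
STORE_FAST i → i=3
LOAD_FAST i → push 3
LOAD_CONST → push 3
COMPARE_OP bool(<) → 3 vs 3 = False
POP_JUMP_IF_FALSE → pop False; jump
LOAD_FAST y → push 78
RETURN_VALUE → return 78.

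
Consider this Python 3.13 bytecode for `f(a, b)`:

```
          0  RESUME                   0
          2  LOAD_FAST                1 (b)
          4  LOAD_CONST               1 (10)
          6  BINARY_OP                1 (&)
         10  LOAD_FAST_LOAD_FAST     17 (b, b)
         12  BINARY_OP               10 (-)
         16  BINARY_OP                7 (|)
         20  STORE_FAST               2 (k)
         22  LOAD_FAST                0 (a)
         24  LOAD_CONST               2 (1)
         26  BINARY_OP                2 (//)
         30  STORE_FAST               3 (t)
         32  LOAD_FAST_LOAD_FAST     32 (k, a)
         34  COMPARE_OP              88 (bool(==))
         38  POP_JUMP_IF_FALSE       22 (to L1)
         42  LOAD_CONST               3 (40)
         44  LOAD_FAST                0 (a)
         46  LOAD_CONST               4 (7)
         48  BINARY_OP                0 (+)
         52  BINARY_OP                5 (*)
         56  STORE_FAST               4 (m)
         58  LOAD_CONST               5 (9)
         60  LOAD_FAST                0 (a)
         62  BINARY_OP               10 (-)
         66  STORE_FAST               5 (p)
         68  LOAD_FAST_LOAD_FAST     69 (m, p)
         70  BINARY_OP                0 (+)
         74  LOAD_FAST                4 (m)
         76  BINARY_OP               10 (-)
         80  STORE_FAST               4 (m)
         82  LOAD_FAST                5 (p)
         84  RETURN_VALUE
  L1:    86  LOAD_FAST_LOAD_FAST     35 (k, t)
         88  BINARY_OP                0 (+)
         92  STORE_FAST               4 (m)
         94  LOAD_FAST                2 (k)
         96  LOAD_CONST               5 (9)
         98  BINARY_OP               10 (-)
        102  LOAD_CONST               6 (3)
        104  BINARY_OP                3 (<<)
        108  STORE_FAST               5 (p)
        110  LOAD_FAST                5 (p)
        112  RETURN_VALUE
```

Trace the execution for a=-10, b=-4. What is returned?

LOAD_FAST b → push -4. Stack: [-4]
LOAD_CONST → push 10. Stack: [-4, 10]
BINARY_OP & → -4 & 10 = 8. Stack: [8]
LOAD_FAST_LOAD_FAST b,b → push -4,-4. Stack: [8, -4, -4]
BINARY_OP - → -4 - -4 = 0. Stack: [8, 0]
BINARY_OP | → 8 | 0 = 8. Stack: [8]
STORE_FAST k → k=8. Stack: []
LOAD_FAST a → push -10. Stack: [-10]
LOAD_CONST → push 1. Stack: [-10, 1]
BINARY_OP // → -10 // 1 = -10. Stack: [-10]
STORE_FAST t → t=-10. Stack: []
LOAD_FAST_LOAD_FAST k,a → push 8,-10. Stack: [8, -10]
COMPARE_OP bool(==) → 8 vs -10 = False. Stack: [False]
POP_JUMP_IF_FALSE → pop False; jump. Stack: []
LOAD_FAST_LOAD_FAST k,t → push 8,-10. Stack: [8, -10]
BINARY_OP + → 8 + -10 = -2. Stack: [-2]
STORE_FAST m → m=-2. Stack: []
LOAD_FAST k → push 8. Stack: [8]
LOAD_CONST → push 9. Stack: [8, 9]
BINARY_OP - → 8 - 9 = -1. Stack: [-1]
LOAD_CONST → push 3. Stack: [-1, 3]
BINARY_OP << → -1 << 3 = -8. Stack: [-8]
STORE_FAST p → p=-8. Stack: []
LOAD_FAST p → push -8. Stack: [-8]
RETURN_VALUE → return -8.

-8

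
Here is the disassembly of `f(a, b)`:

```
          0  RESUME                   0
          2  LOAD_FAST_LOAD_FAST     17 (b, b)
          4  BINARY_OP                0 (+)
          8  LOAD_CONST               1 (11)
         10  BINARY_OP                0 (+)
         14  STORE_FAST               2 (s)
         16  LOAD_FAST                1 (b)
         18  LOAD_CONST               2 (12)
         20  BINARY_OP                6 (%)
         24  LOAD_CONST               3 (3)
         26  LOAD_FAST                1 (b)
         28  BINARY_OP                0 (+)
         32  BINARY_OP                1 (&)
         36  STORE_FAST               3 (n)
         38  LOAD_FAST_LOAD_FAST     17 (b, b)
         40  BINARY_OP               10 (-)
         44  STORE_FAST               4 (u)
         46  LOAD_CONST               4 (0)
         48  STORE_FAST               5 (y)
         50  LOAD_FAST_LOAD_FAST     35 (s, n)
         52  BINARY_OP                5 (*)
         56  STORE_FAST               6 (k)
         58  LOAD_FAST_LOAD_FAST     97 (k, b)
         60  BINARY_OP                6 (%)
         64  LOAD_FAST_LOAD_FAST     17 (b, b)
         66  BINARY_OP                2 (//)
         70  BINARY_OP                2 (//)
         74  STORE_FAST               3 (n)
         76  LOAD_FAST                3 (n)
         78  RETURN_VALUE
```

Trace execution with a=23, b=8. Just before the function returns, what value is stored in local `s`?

LOAD_FAST_LOAD_FAST b,b → push 8,8. Stack: [8, 8]
BINARY_OP + → 8 + 8 = 16. Stack: [16]
LOAD_CONST → push 11. Stack: [16, 11]
BINARY_OP + → 16 + 11 = 27. Stack: [27]
STORE_FAST s → s=27. Stack: []
LOAD_FAST b → push 8. Stack: [8]
LOAD_CONST → push 12. Stack: [8, 12]
BINARY_OP % → 8 % 12 = 8. Stack: [8]
LOAD_CONST → push 3. Stack: [8, 3]
LOAD_FAST b → push 8. Stack: [8, 3, 8]
BINARY_OP + → 3 + 8 = 11. Stack: [8, 11]
BINARY_OP & → 8 & 11 = 8. Stack: [8]
STORE_FAST n → n=8. Stack: []
LOAD_FAST_LOAD_FAST b,b → push 8,8. Stack: [8, 8]
BINARY_OP - → 8 - 8 = 0. Stack: [0]
STORE_FAST u → u=0. Stack: []
LOAD_CONST → push 0. Stack: [0]
STORE_FAST y → y=0. Stack: []
LOAD_FAST_LOAD_FAST s,n → push 27,8. Stack: [27, 8]
BINARY_OP * → 27 * 8 = 216. Stack: [216]
STORE_FAST k → k=216. Stack: []
LOAD_FAST_LOAD_FAST k,b → push 216,8. Stack: [216, 8]
BINARY_OP % → 216 % 8 = 0. Stack: [0]
LOAD_FAST_LOAD_FAST b,b → push 8,8. Stack: [0, 8, 8]
BINARY_OP // → 8 // 8 = 1. Stack: [0, 1]
BINARY_OP // → 0 // 1 = 0. Stack: [0]
STORE_FAST n → n=0. Stack: []
LOAD_FAST n → push 0. Stack: [0]
RETURN_VALUE → return 0.

27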